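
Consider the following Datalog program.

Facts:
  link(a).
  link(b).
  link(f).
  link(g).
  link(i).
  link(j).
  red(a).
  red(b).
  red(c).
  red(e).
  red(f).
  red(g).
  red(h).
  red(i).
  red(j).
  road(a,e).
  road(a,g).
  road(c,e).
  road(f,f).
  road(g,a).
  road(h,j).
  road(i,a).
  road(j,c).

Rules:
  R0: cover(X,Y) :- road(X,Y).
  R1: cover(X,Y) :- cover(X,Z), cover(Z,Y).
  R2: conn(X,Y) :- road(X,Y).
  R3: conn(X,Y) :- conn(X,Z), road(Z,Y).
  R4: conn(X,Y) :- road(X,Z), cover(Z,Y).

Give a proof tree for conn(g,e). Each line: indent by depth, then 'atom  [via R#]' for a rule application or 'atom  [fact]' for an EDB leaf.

round 1: derive cover(a,e) via R0 from road(a,e)
round 1: derive cover(a,g) via R0 from road(a,g)
round 1: derive cover(c,e) via R0 from road(c,e)
round 1: derive cover(f,f) via R0 from road(f,f)
round 1: derive cover(g,a) via R0 from road(g,a)
round 1: derive cover(h,j) via R0 from road(h,j)
round 1: derive cover(i,a) via R0 from road(i,a)
round 1: derive cover(j,c) via R0 from road(j,c)
round 1: derive conn(a,e) via R2 from road(a,e)
round 1: derive conn(a,g) via R2 from road(a,g)
round 1: derive conn(c,e) via R2 from road(c,e)
round 1: derive conn(f,f) via R2 from road(f,f)
round 1: derive conn(g,a) via R2 from road(g,a)
round 1: derive conn(h,j) via R2 from road(h,j)
round 1: derive conn(i,a) via R2 from road(i,a)
round 1: derive conn(j,c) via R2 from road(j,c)
round 2: derive cover(a,a) via R1 from cover(a,g), cover(g,a)
round 2: derive cover(g,e) via R1 from cover(g,a), cover(a,e)
round 2: derive cover(g,g) via R1 from cover(g,a), cover(a,g)
round 2: derive cover(h,c) via R1 from cover(h,j), cover(j,c)
round 2: derive cover(i,e) via R1 from cover(i,a), cover(a,e)
round 2: derive cover(i,g) via R1 from cover(i,a), cover(a,g)
round 2: derive cover(j,e) via R1 from cover(j,c), cover(c,e)
round 2: derive conn(a,a) via R3 from conn(a,g), road(g,a)
round 2: derive conn(g,e) via R3 from conn(g,a), road(a,e)
round 2: derive conn(g,g) via R3 from conn(g,a), road(a,g)
round 2: derive conn(h,c) via R3 from conn(h,j), road(j,c)
round 2: derive conn(i,e) via R3 from conn(i,a), road(a,e)
round 2: derive conn(i,g) via R3 from conn(i,a), road(a,g)
round 2: derive conn(j,e) via R3 from conn(j,c), road(c,e)
round 3: derive cover(h,e) via R1 from cover(h,c), cover(c,e)
round 3: derive conn(h,e) via R3 from conn(h,c), road(c,e)

conn(g,e)  [via R3]
  conn(g,a)  [via R2]
    road(g,a)  [fact]
  road(a,e)  [fact]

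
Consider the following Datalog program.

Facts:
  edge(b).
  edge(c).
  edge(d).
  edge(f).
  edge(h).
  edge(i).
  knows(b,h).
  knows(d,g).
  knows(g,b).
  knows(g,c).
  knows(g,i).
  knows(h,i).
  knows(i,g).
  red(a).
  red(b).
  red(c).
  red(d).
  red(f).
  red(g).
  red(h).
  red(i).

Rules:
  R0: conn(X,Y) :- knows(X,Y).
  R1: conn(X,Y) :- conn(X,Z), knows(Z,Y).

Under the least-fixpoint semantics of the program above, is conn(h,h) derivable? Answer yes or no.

round 1: derive conn(b,h) via R0 from knows(b,h)
round 1: derive conn(d,g) via R0 from knows(d,g)
round 1: derive conn(g,b) via R0 from knows(g,b)
round 1: derive conn(g,c) via R0 from knows(g,c)
round 1: derive conn(g,i) via R0 from knows(g,i)
round 1: derive conn(h,i) via R0 from knows(h,i)
round 1: derive conn(i,g) via R0 from knows(i,g)
round 2: derive conn(b,i) via R1 from conn(b,h), knows(h,i)
round 2: derive conn(d,b) via R1 from conn(d,g), knows(g,b)
round 2: derive conn(d,c) via R1 from conn(d,g), knows(g,c)
round 2: derive conn(d,i) via R1 from conn(d,g), knows(g,i)
round 2: derive conn(g,g) via R1 from conn(g,i), knows(i,g)
round 2: derive conn(g,h) via R1 from conn(g,b), knows(b,h)
round 2: derive conn(h,g) via R1 from conn(h,i), knows(i,g)
round 2: derive conn(i,b) via R1 from conn(i,g), knows(g,b)
round 2: derive conn(i,c) via R1 from conn(i,g), knows(g,c)
round 2: derive conn(i,i) via R1 from conn(i,g), knows(g,i)
round 3: derive conn(b,g) via R1 from conn(b,i), knows(i,g)
round 3: derive conn(d,h) via R1 from conn(d,b), knows(b,h)
round 3: derive conn(h,b) via R1 from conn(h,g), knows(g,b)
round 3: derive conn(h,c) via R1 from conn(h,g), knows(g,c)
round 3: derive conn(i,h) via R1 from conn(i,b), knows(b,h)
round 4: derive conn(b,b) via R1 from conn(b,g), knows(g,b)
round 4: derive conn(b,c) via R1 from conn(b,g), knows(g,c)
round 4: derive conn(h,h) via R1 from conn(h,b), knows(b,h)

yes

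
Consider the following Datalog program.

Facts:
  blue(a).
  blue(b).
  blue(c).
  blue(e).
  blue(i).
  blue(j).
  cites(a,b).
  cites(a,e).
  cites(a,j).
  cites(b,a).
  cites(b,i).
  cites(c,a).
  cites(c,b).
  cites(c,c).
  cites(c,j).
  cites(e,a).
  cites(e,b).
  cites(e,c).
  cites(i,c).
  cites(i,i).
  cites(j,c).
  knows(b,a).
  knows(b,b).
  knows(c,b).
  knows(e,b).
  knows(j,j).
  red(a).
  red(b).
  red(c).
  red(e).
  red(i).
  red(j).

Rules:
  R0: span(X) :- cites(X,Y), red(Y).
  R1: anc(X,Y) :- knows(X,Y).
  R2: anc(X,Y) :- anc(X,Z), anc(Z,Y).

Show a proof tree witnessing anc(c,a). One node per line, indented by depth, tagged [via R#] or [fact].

anc(c,a)  [via R2]
  anc(c,b)  [via R1]
    knows(c,b)  [fact]
  anc(b,a)  [via R1]
    knows(b,a)  [fact]

round 1: derive anc(b,a) via R1 from knows(b,a)
round 1: derive anc(b,b) via R1 from knows(b,b)
round 1: derive anc(c,b) via R1 from knows(c,b)
round 1: derive anc(e,b) via R1 from knows(e,b)
round 1: derive anc(j,j) via R1 from knows(j,j)
round 2: derive anc(c,a) via R2 from anc(c,b), anc(b,a)
round 2: derive anc(e,a) via R2 from anc(e,b), anc(b,a)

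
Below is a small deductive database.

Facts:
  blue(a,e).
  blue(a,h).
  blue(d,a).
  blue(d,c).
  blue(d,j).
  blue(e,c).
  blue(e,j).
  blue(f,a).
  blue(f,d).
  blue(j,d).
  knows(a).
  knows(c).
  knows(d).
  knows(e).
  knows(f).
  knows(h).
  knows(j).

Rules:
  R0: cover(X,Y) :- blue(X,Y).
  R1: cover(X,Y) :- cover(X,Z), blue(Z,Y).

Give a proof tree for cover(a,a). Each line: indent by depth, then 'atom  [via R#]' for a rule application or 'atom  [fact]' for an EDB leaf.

round 1: derive cover(a,e) via R0 from blue(a,e)
round 1: derive cover(a,h) via R0 from blue(a,h)
round 1: derive cover(d,a) via R0 from blue(d,a)
round 1: derive cover(d,c) via R0 from blue(d,c)
round 1: derive cover(d,j) via R0 from blue(d,j)
round 1: derive cover(e,c) via R0 from blue(e,c)
round 1: derive cover(e,j) via R0 from blue(e,j)
round 1: derive cover(f,a) via R0 from blue(f,a)
round 1: derive cover(f,d) via R0 from blue(f,d)
round 1: derive cover(j,d) via R0 from blue(j,d)
round 2: derive cover(a,c) via R1 from cover(a,e), blue(e,c)
round 2: derive cover(a,j) via R1 from cover(a,e), blue(e,j)
round 2: derive cover(d,d) via R1 from cover(d,j), blue(j,d)
round 2: derive cover(d,e) via R1 from cover(d,a), blue(a,e)
round 2: derive cover(d,h) via R1 from cover(d,a), blue(a,h)
round 2: derive cover(e,d) via R1 from cover(e,j), blue(j,d)
round 2: derive cover(f,c) via R1 from cover(f,d), blue(d,c)
round 2: derive cover(f,e) via R1 from cover(f,a), blue(a,e)
round 2: derive cover(f,h) via R1 from cover(f,a), blue(a,h)
round 2: derive cover(f,j) via R1 from cover(f,d), blue(d,j)
round 2: derive cover(j,a) via R1 from cover(j,d), blue(d,a)
round 2: derive cover(j,c) via R1 from cover(j,d), blue(d,c)
round 2: derive cover(j,j) via R1 from cover(j,d), blue(d,j)
round 3: derive cover(a,d) via R1 from cover(a,j), blue(j,d)
round 3: derive cover(e,a) via R1 from cover(e,d), blue(d,a)
round 3: derive cover(j,e) via R1 from cover(j,a), blue(a,e)
round 3: derive cover(j,h) via R1 from cover(j,a), blue(a,h)
round 4: derive cover(a,a) via R1 from cover(a,d), blue(d,a)
round 4: derive cover(e,e) via R1 from cover(e,a), blue(a,e)
round 4: derive cover(e,h) via R1 from cover(e,a), blue(a,h)

cover(a,a)  [via R1]
  cover(a,d)  [via R1]
    cover(a,j)  [via R1]
      cover(a,e)  [via R0]
        blue(a,e)  [fact]
      blue(e,j)  [fact]
    blue(j,d)  [fact]
  blue(d,a)  [fact]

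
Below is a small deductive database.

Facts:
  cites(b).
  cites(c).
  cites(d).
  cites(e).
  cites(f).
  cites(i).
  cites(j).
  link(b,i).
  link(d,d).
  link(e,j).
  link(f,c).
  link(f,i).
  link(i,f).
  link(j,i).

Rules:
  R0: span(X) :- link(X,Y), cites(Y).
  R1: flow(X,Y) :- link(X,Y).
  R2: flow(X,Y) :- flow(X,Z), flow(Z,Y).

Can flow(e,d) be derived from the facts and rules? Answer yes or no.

round 1: derive flow(b,i) via R1 from link(b,i)
round 1: derive flow(d,d) via R1 from link(d,d)
round 1: derive flow(e,j) via R1 from link(e,j)
round 1: derive flow(f,c) via R1 from link(f,c)
round 1: derive flow(f,i) via R1 from link(f,i)
round 1: derive flow(i,f) via R1 from link(i,f)
round 1: derive flow(j,i) via R1 from link(j,i)
round 2: derive flow(b,f) via R2 from flow(b,i), flow(i,f)
round 2: derive flow(e,i) via R2 from flow(e,j), flow(j,i)
round 2: derive flow(f,f) via R2 from flow(f,i), flow(i,f)
round 2: derive flow(i,c) via R2 from flow(i,f), flow(f,c)
round 2: derive flow(i,i) via R2 from flow(i,f), flow(f,i)
round 2: derive flow(j,f) via R2 from flow(j,i), flow(i,f)
round 3: derive flow(b,c) via R2 from flow(b,f), flow(f,c)
round 3: derive flow(e,c) via R2 from flow(e,i), flow(i,c)
round 3: derive flow(e,f) via R2 from flow(e,i), flow(i,f)
round 3: derive flow(j,c) via R2 from flow(j,f), flow(f,c)

no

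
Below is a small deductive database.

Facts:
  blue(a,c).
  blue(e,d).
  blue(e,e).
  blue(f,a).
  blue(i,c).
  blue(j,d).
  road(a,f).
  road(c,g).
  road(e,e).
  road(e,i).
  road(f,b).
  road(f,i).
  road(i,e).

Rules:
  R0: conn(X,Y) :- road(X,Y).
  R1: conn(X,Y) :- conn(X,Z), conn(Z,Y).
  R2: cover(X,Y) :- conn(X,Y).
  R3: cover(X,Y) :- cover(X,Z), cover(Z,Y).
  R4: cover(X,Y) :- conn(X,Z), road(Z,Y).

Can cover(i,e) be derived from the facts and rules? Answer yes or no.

yes

round 1: derive conn(a,f) via R0 from road(a,f)
round 1: derive conn(c,g) via R0 from road(c,g)
round 1: derive conn(e,e) via R0 from road(e,e)
round 1: derive conn(e,i) via R0 from road(e,i)
round 1: derive conn(f,b) via R0 from road(f,b)
round 1: derive conn(f,i) via R0 from road(f,i)
round 1: derive conn(i,e) via R0 from road(i,e)
round 2: derive conn(a,b) via R1 from conn(a,f), conn(f,b)
round 2: derive conn(a,i) via R1 from conn(a,f), conn(f,i)
round 2: derive conn(f,e) via R1 from conn(f,i), conn(i,e)
round 2: derive conn(i,i) via R1 from conn(i,e), conn(e,i)
round 2: derive cover(a,f) via R2 from conn(a,f)
round 2: derive cover(c,g) via R2 from conn(c,g)
round 2: derive cover(e,e) via R2 from conn(e,e)
round 2: derive cover(e,i) via R2 from conn(e,i)
round 2: derive cover(f,b) via R2 from conn(f,b)
round 2: derive cover(f,i) via R2 from conn(f,i)
round 2: derive cover(i,e) via R2 from conn(i,e)
round 2: derive cover(a,b) via R4 from conn(a,f), road(f,b)
round 2: derive cover(a,i) via R4 from conn(a,f), road(f,i)
round 2: derive cover(f,e) via R4 from conn(f,i), road(i,e)
round 2: derive cover(i,i) via R4 from conn(i,e), road(e,i)
round 3: derive conn(a,e) via R1 from conn(a,f), conn(f,e)
round 3: derive cover(a,e) via R3 from cover(a,f), cover(f,e)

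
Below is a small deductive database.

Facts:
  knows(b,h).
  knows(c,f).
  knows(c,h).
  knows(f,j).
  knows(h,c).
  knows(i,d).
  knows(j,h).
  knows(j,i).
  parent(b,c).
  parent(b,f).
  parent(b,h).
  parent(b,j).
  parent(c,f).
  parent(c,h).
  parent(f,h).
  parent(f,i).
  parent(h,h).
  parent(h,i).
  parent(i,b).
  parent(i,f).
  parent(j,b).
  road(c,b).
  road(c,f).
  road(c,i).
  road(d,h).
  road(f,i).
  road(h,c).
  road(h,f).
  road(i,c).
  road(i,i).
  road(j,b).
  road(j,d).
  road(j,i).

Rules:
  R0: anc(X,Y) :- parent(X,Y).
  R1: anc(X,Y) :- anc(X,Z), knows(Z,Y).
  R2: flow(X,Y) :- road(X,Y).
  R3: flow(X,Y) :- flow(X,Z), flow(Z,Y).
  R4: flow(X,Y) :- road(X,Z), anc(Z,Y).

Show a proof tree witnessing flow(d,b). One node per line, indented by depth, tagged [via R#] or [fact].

flow(d,b)  [via R3]
  flow(d,c)  [via R3]
    flow(d,h)  [via R2]
      road(d,h)  [fact]
    flow(h,c)  [via R2]
      road(h,c)  [fact]
  flow(c,b)  [via R2]
    road(c,b)  [fact]

round 1: derive anc(b,c) via R0 from parent(b,c)
round 1: derive anc(b,f) via R0 from parent(b,f)
round 1: derive anc(b,h) via R0 from parent(b,h)
round 1: derive anc(b,j) via R0 from parent(b,j)
round 1: derive anc(c,f) via R0 from parent(c,f)
round 1: derive anc(c,h) via R0 from parent(c,h)
round 1: derive anc(f,h) via R0 from parent(f,h)
round 1: derive anc(f,i) via R0 from parent(f,i)
round 1: derive anc(h,h) via R0 from parent(h,h)
round 1: derive anc(h,i) via R0 from parent(h,i)
round 1: derive anc(i,b) via R0 from parent(i,b)
round 1: derive anc(i,f) via R0 from parent(i,f)
round 1: derive anc(j,b) via R0 from parent(j,b)
round 1: derive flow(c,b) via R2 from road(c,b)
round 1: derive flow(c,f) via R2 from road(c,f)
round 1: derive flow(c,i) via R2 from road(c,i)
round 1: derive flow(d,h) via R2 from road(d,h)
round 1: derive flow(f,i) via R2 from road(f,i)
round 1: derive flow(h,c) via R2 from road(h,c)
round 1: derive flow(h,f) via R2 from road(h,f)
round 1: derive flow(i,c) via R2 from road(i,c)
round 1: derive flow(i,i) via R2 from road(i,i)
round 1: derive flow(j,b) via R2 from road(j,b)
round 1: derive flow(j,d) via R2 from road(j,d)
round 1: derive flow(j,i) via R2 from road(j,i)
round 2: derive anc(b,i) via R1 from anc(b,j), knows(j,i)
round 2: derive anc(c,c) via R1 from anc(c,h), knows(h,c)
round 2: derive anc(c,j) via R1 from anc(c,f), knows(f,j)
round 2: derive anc(f,c) via R1 from anc(f,h), knows(h,c)
round 2: derive anc(f,d) via R1 from anc(f,i), knows(i,d)
round 2: derive anc(h,c) via R1 from anc(h,h), knows(h,c)
round 2: derive anc(h,d) via R1 from anc(h,i), knows(i,d)
round 2: derive anc(i,h) via R1 from anc(i,b), knows(b,h)
round 2: derive anc(i,j) via R1 from anc(i,f), knows(f,j)
round 2: derive anc(j,h) via R1 from anc(j,b), knows(b,h)
round 2: derive flow(c,c) via R3 from flow(c,i), flow(i,c)
round 2: derive flow(d,c) via R3 from flow(d,h), flow(h,c)
round 2: derive flow(d,f) via R3 from flow(d,h), flow(h,f)
round 2: derive flow(f,c) via R3 from flow(f,i), flow(i,c)
round 2: derive flow(h,b) via R3 from flow(h,c), flow(c,b)
round 2: derive flow(h,i) via R3 from flow(h,c), flow(c,i)
round 2: derive flow(i,b) via R3 from flow(i,c), flow(c,b)
round 2: derive flow(i,f) via R3 from flow(i,c), flow(c,f)
round 2: derive flow(j,c) via R3 from flow(j,i), flow(i,c)
round 2: derive flow(j,h) via R3 from flow(j,d), flow(d,h)
round 2: derive flow(c,h) via R4 from road(c,b), anc(b,h)
round 2: derive flow(c,j) via R4 from road(c,b), anc(b,j)
round 2: derive flow(d,i) via R4 from road(d,h), anc(h,i)
round 2: derive flow(f,b) via R4 from road(f,i), anc(i,b)
round 2: derive flow(f,f) via R4 from road(f,i), anc(i,f)
round 2: derive flow(h,h) via R4 from road(h,c), anc(c,h)
round 2: derive flow(i,h) via R4 from road(i,c), anc(c,h)
round 2: derive flow(j,f) via R4 from road(j,b), anc(b,f)
round 2: derive flow(j,j) via R4 from road(j,b), anc(b,j)
round 3: derive anc(b,d) via R1 from anc(b,i), knows(i,d)
round 3: derive anc(c,i) via R1 from anc(c,j), knows(j,i)
round 3: derive anc(f,f) via R1 from anc(f,c), knows(c,f)
round 3: derive anc(h,f) via R1 from anc(h,c), knows(c,f)
round 3: derive anc(i,c) via R1 from anc(i,h), knows(h,c)
round 3: derive anc(i,i) via R1 from anc(i,j), knows(j,i)
round 3: derive anc(j,c) via R1 from anc(j,h), knows(h,c)
round 3: derive flow(c,d) via R3 from flow(c,j), flow(j,d)
round 3: derive flow(d,b) via R3 from flow(d,c), flow(c,b)
round 3: derive flow(d,j) via R3 from flow(d,c), flow(c,j)
round 3: derive flow(f,h) via R3 from flow(f,c), flow(c,h)
round 3: derive flow(f,j) via R3 from flow(f,c), flow(c,j)
round 3: derive flow(h,j) via R3 from flow(h,c), flow(c,j)
round 3: derive flow(i,j) via R3 from flow(i,c), flow(c,j)
round 3: derive flow(d,d) via R4 from road(d,h), anc(h,d)
round 3: derive flow(h,d) via R4 from road(h,f), anc(f,d)
round 4: derive anc(c,d) via R1 from anc(c,i), knows(i,d)
round 4: derive anc(f,j) via R1 from anc(f,f), knows(f,j)
round 4: derive anc(h,j) via R1 from anc(h,f), knows(f,j)
round 4: derive anc(i,d) via R1 from anc(i,i), knows(i,d)
round 4: derive anc(j,f) via R1 from anc(j,c), knows(c,f)
round 4: derive flow(f,d) via R3 from flow(f,c), flow(c,d)
round 4: derive flow(i,d) via R3 from flow(i,c), flow(c,d)
round 5: derive anc(j,j) via R1 from anc(j,f), knows(f,j)
round 6: derive anc(j,i) via R1 from anc(j,j), knows(j,i)
round 7: derive anc(j,d) via R1 from anc(j,i), knows(i,d)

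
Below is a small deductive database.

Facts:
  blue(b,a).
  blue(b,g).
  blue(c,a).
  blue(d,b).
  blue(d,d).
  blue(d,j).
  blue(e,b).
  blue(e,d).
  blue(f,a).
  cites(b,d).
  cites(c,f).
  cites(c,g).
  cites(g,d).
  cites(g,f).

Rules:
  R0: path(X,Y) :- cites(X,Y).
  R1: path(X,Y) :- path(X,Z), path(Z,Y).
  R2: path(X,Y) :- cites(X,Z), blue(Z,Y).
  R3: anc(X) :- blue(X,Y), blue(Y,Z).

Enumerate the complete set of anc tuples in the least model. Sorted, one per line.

anc(d)
anc(e)

round 1: derive anc(d) via R3 from blue(d,b), blue(b,a)
round 1: derive anc(e) via R3 from blue(e,b), blue(b,a)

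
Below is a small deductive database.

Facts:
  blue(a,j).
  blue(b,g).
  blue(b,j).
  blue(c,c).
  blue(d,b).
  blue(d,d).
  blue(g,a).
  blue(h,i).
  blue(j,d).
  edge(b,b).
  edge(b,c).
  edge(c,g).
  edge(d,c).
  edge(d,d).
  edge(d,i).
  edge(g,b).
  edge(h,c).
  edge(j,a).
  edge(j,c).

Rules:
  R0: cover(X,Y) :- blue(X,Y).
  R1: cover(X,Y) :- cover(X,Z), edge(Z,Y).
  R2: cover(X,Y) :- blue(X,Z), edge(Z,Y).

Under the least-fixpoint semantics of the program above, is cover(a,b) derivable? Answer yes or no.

round 1: derive cover(a,j) via R0 from blue(a,j)
round 1: derive cover(b,g) via R0 from blue(b,g)
round 1: derive cover(b,j) via R0 from blue(b,j)
round 1: derive cover(c,c) via R0 from blue(c,c)
round 1: derive cover(d,b) via R0 from blue(d,b)
round 1: derive cover(d,d) via R0 from blue(d,d)
round 1: derive cover(g,a) via R0 from blue(g,a)
round 1: derive cover(h,i) via R0 from blue(h,i)
round 1: derive cover(j,d) via R0 from blue(j,d)
round 1: derive cover(a,a) via R2 from blue(a,j), edge(j,a)
round 1: derive cover(a,c) via R2 from blue(a,j), edge(j,c)
round 1: derive cover(b,a) via R2 from blue(b,j), edge(j,a)
round 1: derive cover(b,b) via R2 from blue(b,g), edge(g,b)
round 1: derive cover(b,c) via R2 from blue(b,j), edge(j,c)
round 1: derive cover(c,g) via R2 from blue(c,c), edge(c,g)
round 1: derive cover(d,c) via R2 from blue(d,b), edge(b,c)
round 1: derive cover(d,i) via R2 from blue(d,d), edge(d,i)
round 1: derive cover(j,c) via R2 from blue(j,d), edge(d,c)
round 1: derive cover(j,i) via R2 from blue(j,d), edge(d,i)
round 2: derive cover(a,g) via R1 from cover(a,c), edge(c,g)
round 2: derive cover(c,b) via R1 from cover(c,g), edge(g,b)
round 2: derive cover(d,g) via R1 from cover(d,c), edge(c,g)
round 2: derive cover(j,g) via R1 from cover(j,c), edge(c,g)
round 3: derive cover(a,b) via R1 from cover(a,g), edge(g,b)
round 3: derive cover(j,b) via R1 from cover(j,g), edge(g,b)

yes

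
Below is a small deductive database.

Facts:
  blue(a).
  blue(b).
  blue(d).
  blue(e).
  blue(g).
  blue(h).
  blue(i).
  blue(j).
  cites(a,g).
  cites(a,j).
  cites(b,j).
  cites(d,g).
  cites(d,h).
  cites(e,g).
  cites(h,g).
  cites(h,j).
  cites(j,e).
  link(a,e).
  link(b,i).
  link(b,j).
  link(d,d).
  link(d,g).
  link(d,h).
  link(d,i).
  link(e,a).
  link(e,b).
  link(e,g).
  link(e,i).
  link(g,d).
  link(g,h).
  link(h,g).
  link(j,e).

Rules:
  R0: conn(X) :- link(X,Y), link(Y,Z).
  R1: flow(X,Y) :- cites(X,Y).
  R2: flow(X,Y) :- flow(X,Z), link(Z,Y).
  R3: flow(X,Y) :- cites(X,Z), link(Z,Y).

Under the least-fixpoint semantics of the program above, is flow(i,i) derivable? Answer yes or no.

round 1: derive flow(a,g) via R1 from cites(a,g)
round 1: derive flow(a,j) via R1 from cites(a,j)
round 1: derive flow(b,j) via R1 from cites(b,j)
round 1: derive flow(d,g) via R1 from cites(d,g)
round 1: derive flow(d,h) via R1 from cites(d,h)
round 1: derive flow(e,g) via R1 from cites(e,g)
round 1: derive flow(h,g) via R1 from cites(h,g)
round 1: derive flow(h,j) via R1 from cites(h,j)
round 1: derive flow(j,e) via R1 from cites(j,e)
round 1: derive flow(a,d) via R3 from cites(a,g), link(g,d)
round 1: derive flow(a,e) via R3 from cites(a,j), link(j,e)
round 1: derive flow(a,h) via R3 from cites(a,g), link(g,h)
round 1: derive flow(b,e) via R3 from cites(b,j), link(j,e)
round 1: derive flow(d,d) via R3 from cites(d,g), link(g,d)
round 1: derive flow(e,d) via R3 from cites(e,g), link(g,d)
round 1: derive flow(e,h) via R3 from cites(e,g), link(g,h)
round 1: derive flow(h,d) via R3 from cites(h,g), link(g,d)
round 1: derive flow(h,e) via R3 from cites(h,j), link(j,e)
round 1: derive flow(h,h) via R3 from cites(h,g), link(g,h)
round 1: derive flow(j,a) via R3 from cites(j,e), link(e,a)
round 1: derive flow(j,b) via R3 from cites(j,e), link(e,b)
round 1: derive flow(j,g) via R3 from cites(j,e), link(e,g)
round 1: derive flow(j,i) via R3 from cites(j,e), link(e,i)
round 2: derive flow(a,a) via R2 from flow(a,e), link(e,a)
round 2: derive flow(a,b) via R2 from flow(a,e), link(e,b)
round 2: derive flow(a,i) via R2 from flow(a,d), link(d,i)
round 2: derive flow(b,a) via R2 from flow(b,e), link(e,a)
round 2: derive flow(b,b) via R2 from flow(b,e), link(e,b)
round 2: derive flow(b,g) via R2 from flow(b,e), link(e,g)
round 2: derive flow(b,i) via R2 from flow(b,e), link(e,i)
round 2: derive flow(d,i) via R2 from flow(d,d), link(d,i)
round 2: derive flow(e,i) via R2 from flow(e,d), link(d,i)
round 2: derive flow(h,a) via R2 from flow(h,e), link(e,a)
round 2: derive flow(h,b) via R2 from flow(h,e), link(e,b)
round 2: derive flow(h,i) via R2 from flow(h,d), link(d,i)
round 2: derive flow(j,d) via R2 from flow(j,g), link(g,d)
round 2: derive flow(j,h) via R2 from flow(j,g), link(g,h)
round 2: derive flow(j,j) via R2 from flow(j,b), link(b,j)
round 3: derive flow(b,d) via R2 from flow(b,g), link(g,d)
round 3: derive flow(b,h) via R2 from flow(b,g), link(g,h)

no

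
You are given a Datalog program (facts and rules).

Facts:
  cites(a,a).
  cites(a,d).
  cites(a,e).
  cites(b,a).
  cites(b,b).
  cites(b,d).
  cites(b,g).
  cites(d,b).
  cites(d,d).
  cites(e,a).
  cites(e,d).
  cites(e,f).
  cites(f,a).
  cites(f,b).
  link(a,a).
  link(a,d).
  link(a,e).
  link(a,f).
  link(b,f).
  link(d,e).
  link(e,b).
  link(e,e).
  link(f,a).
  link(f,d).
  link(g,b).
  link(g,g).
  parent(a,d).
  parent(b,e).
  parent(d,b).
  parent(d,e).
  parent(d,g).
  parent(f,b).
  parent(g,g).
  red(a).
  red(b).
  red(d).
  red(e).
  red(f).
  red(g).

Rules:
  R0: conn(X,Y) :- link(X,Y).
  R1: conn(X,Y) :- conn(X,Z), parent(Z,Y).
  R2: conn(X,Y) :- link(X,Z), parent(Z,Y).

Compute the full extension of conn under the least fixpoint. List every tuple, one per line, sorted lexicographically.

round 1: derive conn(a,a) via R0 from link(a,a)
round 1: derive conn(a,d) via R0 from link(a,d)
round 1: derive conn(a,e) via R0 from link(a,e)
round 1: derive conn(a,f) via R0 from link(a,f)
round 1: derive conn(b,f) via R0 from link(b,f)
round 1: derive conn(d,e) via R0 from link(d,e)
round 1: derive conn(e,b) via R0 from link(e,b)
round 1: derive conn(e,e) via R0 from link(e,e)
round 1: derive conn(f,a) via R0 from link(f,a)
round 1: derive conn(f,d) via R0 from link(f,d)
round 1: derive conn(g,b) via R0 from link(g,b)
round 1: derive conn(g,g) via R0 from link(g,g)
round 1: derive conn(a,b) via R2 from link(a,d), parent(d,b)
round 1: derive conn(a,g) via R2 from link(a,d), parent(d,g)
round 1: derive conn(b,b) via R2 from link(b,f), parent(f,b)
round 1: derive conn(f,b) via R2 from link(f,d), parent(d,b)
round 1: derive conn(f,e) via R2 from link(f,d), parent(d,e)
round 1: derive conn(f,g) via R2 from link(f,d), parent(d,g)
round 1: derive conn(g,e) via R2 from link(g,b), parent(b,e)
round 2: derive conn(b,e) via R1 from conn(b,b), parent(b,e)

conn(a,a)
conn(a,b)
conn(a,d)
conn(a,e)
conn(a,f)
conn(a,g)
conn(b,b)
conn(b,e)
conn(b,f)
conn(d,e)
conn(e,b)
conn(e,e)
conn(f,a)
conn(f,b)
conn(f,d)
conn(f,e)
conn(f,g)
conn(g,b)
conn(g,e)
conn(g,g)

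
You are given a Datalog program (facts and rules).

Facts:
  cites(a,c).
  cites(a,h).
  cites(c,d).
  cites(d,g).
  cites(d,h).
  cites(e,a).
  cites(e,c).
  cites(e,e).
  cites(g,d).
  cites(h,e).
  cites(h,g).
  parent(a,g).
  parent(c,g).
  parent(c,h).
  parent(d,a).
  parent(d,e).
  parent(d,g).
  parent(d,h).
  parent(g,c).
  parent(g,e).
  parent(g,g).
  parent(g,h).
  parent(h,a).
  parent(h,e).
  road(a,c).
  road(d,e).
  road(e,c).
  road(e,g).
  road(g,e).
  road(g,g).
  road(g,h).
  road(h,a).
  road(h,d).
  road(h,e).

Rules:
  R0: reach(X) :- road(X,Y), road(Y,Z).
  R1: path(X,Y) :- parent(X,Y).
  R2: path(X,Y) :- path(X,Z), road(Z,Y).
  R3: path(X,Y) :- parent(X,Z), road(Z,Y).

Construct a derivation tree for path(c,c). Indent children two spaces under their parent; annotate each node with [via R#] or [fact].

round 1: derive path(a,g) via R1 from parent(a,g)
round 1: derive path(c,g) via R1 from parent(c,g)
round 1: derive path(c,h) via R1 from parent(c,h)
round 1: derive path(d,a) via R1 from parent(d,a)
round 1: derive path(d,e) via R1 from parent(d,e)
round 1: derive path(d,g) via R1 from parent(d,g)
round 1: derive path(d,h) via R1 from parent(d,h)
round 1: derive path(g,c) via R1 from parent(g,c)
round 1: derive path(g,e) via R1 from parent(g,e)
round 1: derive path(g,g) via R1 from parent(g,g)
round 1: derive path(g,h) via R1 from parent(g,h)
round 1: derive path(h,a) via R1 from parent(h,a)
round 1: derive path(h,e) via R1 from parent(h,e)
round 1: derive path(a,e) via R3 from parent(a,g), road(g,e)
round 1: derive path(a,h) via R3 from parent(a,g), road(g,h)
round 1: derive path(c,a) via R3 from parent(c,h), road(h,a)
round 1: derive path(c,d) via R3 from parent(c,h), road(h,d)
round 1: derive path(c,e) via R3 from parent(c,g), road(g,e)
round 1: derive path(d,c) via R3 from parent(d,a), road(a,c)
round 1: derive path(d,d) via R3 from parent(d,h), road(h,d)
round 1: derive path(g,a) via R3 from parent(g,h), road(h,a)
round 1: derive path(g,d) via R3 from parent(g,h), road(h,d)
round 1: derive path(h,c) via R3 from parent(h,a), road(a,c)
round 1: derive path(h,g) via R3 from parent(h,e), road(e,g)
round 2: derive path(a,a) via R2 from path(a,h), road(h,a)
round 2: derive path(a,c) via R2 from path(a,e), road(e,c)
round 2: derive path(a,d) via R2 from path(a,h), road(h,d)
round 2: derive path(c,c) via R2 from path(c,a), road(a,c)
round 2: derive path(h,h) via R2 from path(h,g), road(g,h)
round 3: derive path(h,d) via R2 from path(h,h), road(h,d)

path(c,c)  [via R2]
  path(c,a)  [via R3]
    parent(c,h)  [fact]
    road(h,a)  [fact]
  road(a,c)  [fact]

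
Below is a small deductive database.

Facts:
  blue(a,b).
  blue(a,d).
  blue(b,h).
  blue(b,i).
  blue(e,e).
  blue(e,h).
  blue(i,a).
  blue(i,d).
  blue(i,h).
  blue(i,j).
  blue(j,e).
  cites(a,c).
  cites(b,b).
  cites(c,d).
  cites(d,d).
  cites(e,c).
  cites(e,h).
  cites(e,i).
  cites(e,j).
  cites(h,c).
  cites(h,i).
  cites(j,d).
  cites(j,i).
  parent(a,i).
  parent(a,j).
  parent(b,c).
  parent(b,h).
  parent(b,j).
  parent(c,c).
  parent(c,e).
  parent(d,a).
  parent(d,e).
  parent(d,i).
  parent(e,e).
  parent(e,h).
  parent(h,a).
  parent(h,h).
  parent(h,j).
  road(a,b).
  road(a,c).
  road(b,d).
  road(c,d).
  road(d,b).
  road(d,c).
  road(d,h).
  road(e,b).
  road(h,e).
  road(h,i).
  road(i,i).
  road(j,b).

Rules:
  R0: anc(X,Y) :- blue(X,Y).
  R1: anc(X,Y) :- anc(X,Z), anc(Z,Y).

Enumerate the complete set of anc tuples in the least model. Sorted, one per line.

anc(a,a)
anc(a,b)
anc(a,d)
anc(a,e)
anc(a,h)
anc(a,i)
anc(a,j)
anc(b,a)
anc(b,b)
anc(b,d)
anc(b,e)
anc(b,h)
anc(b,i)
anc(b,j)
anc(e,e)
anc(e,h)
anc(i,a)
anc(i,b)
anc(i,d)
anc(i,e)
anc(i,h)
anc(i,i)
anc(i,j)
anc(j,e)
anc(j,h)

round 1: derive anc(a,b) via R0 from blue(a,b)
round 1: derive anc(a,d) via R0 from blue(a,d)
round 1: derive anc(b,h) via R0 from blue(b,h)
round 1: derive anc(b,i) via R0 from blue(b,i)
round 1: derive anc(e,e) via R0 from blue(e,e)
round 1: derive anc(e,h) via R0 from blue(e,h)
round 1: derive anc(i,a) via R0 from blue(i,a)
round 1: derive anc(i,d) via R0 from blue(i,d)
round 1: derive anc(i,h) via R0 from blue(i,h)
round 1: derive anc(i,j) via R0 from blue(i,j)
round 1: derive anc(j,e) via R0 from blue(j,e)
round 2: derive anc(a,h) via R1 from anc(a,b), anc(b,h)
round 2: derive anc(a,i) via R1 from anc(a,b), anc(b,i)
round 2: derive anc(b,a) via R1 from anc(b,i), anc(i,a)
round 2: derive anc(b,d) via R1 from anc(b,i), anc(i,d)
round 2: derive anc(b,j) via R1 from anc(b,i), anc(i,j)
round 2: derive anc(i,b) via R1 from anc(i,a), anc(a,b)
round 2: derive anc(i,e) via R1 from anc(i,j), anc(j,e)
round 2: derive anc(j,h) via R1 from anc(j,e), anc(e,h)
round 3: derive anc(a,a) via R1 from anc(a,b), anc(b,a)
round 3: derive anc(a,e) via R1 from anc(a,i), anc(i,e)
round 3: derive anc(a,j) via R1 from anc(a,b), anc(b,j)
round 3: derive anc(b,b) via R1 from anc(b,a), anc(a,b)
round 3: derive anc(b,e) via R1 from anc(b,i), anc(i,e)
round 3: derive anc(i,i) via R1 from anc(i,a), anc(a,i)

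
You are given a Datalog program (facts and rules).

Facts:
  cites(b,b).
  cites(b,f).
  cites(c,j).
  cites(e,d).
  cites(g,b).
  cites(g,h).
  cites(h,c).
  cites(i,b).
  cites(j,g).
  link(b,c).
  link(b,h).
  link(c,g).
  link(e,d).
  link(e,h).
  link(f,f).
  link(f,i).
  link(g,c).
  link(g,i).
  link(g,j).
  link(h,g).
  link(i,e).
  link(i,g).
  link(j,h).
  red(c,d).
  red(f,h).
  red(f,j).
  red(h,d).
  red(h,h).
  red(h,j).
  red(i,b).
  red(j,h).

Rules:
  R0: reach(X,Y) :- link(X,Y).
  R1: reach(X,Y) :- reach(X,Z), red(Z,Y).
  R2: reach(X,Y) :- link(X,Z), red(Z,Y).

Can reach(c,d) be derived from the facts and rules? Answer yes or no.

round 1: derive reach(b,c) via R0 from link(b,c)
round 1: derive reach(b,h) via R0 from link(b,h)
round 1: derive reach(c,g) via R0 from link(c,g)
round 1: derive reach(e,d) via R0 from link(e,d)
round 1: derive reach(e,h) via R0 from link(e,h)
round 1: derive reach(f,f) via R0 from link(f,f)
round 1: derive reach(f,i) via R0 from link(f,i)
round 1: derive reach(g,c) via R0 from link(g,c)
round 1: derive reach(g,i) via R0 from link(g,i)
round 1: derive reach(g,j) via R0 from link(g,j)
round 1: derive reach(h,g) via R0 from link(h,g)
round 1: derive reach(i,e) via R0 from link(i,e)
round 1: derive reach(i,g) via R0 from link(i,g)
round 1: derive reach(j,h) via R0 from link(j,h)
round 1: derive reach(b,d) via R2 from link(b,c), red(c,d)
round 1: derive reach(b,j) via R2 from link(b,h), red(h,j)
round 1: derive reach(e,j) via R2 from link(e,h), red(h,j)
round 1: derive reach(f,b) via R2 from link(f,i), red(i,b)
round 1: derive reach(f,h) via R2 from link(f,f), red(f,h)
round 1: derive reach(f,j) via R2 from link(f,f), red(f,j)
round 1: derive reach(g,b) via R2 from link(g,i), red(i,b)
round 1: derive reach(g,d) via R2 from link(g,c), red(c,d)
round 1: derive reach(g,h) via R2 from link(g,j), red(j,h)
round 1: derive reach(j,d) via R2 from link(j,h), red(h,d)
round 1: derive reach(j,j) via R2 from link(j,h), red(h,j)
round 2: derive reach(f,d) via R1 from reach(f,h), red(h,d)

no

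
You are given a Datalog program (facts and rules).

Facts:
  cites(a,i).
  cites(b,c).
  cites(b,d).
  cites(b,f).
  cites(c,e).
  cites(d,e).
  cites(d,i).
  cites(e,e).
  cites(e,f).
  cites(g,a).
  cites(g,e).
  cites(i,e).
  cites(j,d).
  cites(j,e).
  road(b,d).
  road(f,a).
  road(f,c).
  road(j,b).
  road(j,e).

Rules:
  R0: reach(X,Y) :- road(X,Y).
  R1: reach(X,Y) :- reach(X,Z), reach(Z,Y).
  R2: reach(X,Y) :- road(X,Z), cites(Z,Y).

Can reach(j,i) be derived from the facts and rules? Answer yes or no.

round 1: derive reach(b,d) via R0 from road(b,d)
round 1: derive reach(f,a) via R0 from road(f,a)
round 1: derive reach(f,c) via R0 from road(f,c)
round 1: derive reach(j,b) via R0 from road(j,b)
round 1: derive reach(j,e) via R0 from road(j,e)
round 1: derive reach(b,e) via R2 from road(b,d), cites(d,e)
round 1: derive reach(b,i) via R2 from road(b,d), cites(d,i)
round 1: derive reach(f,e) via R2 from road(f,c), cites(c,e)
round 1: derive reach(f,i) via R2 from road(f,a), cites(a,i)
round 1: derive reach(j,c) via R2 from road(j,b), cites(b,c)
round 1: derive reach(j,d) via R2 from road(j,b), cites(b,d)
round 1: derive reach(j,f) via R2 from road(j,b), cites(b,f)
round 2: derive reach(j,a) via R1 from reach(j,f), reach(f,a)
round 2: derive reach(j,i) via R1 from reach(j,b), reach(b,i)

yes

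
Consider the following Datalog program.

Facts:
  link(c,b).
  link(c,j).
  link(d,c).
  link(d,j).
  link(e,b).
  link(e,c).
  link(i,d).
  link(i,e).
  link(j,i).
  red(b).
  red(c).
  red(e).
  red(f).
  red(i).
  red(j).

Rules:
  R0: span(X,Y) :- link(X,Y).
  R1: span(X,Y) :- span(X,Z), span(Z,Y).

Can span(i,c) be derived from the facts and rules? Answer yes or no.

round 1: derive span(c,b) via R0 from link(c,b)
round 1: derive span(c,j) via R0 from link(c,j)
round 1: derive span(d,c) via R0 from link(d,c)
round 1: derive span(d,j) via R0 from link(d,j)
round 1: derive span(e,b) via R0 from link(e,b)
round 1: derive span(e,c) via R0 from link(e,c)
round 1: derive span(i,d) via R0 from link(i,d)
round 1: derive span(i,e) via R0 from link(i,e)
round 1: derive span(j,i) via R0 from link(j,i)
round 2: derive span(c,i) via R1 from span(c,j), span(j,i)
round 2: derive span(d,b) via R1 from span(d,c), span(c,b)
round 2: derive span(d,i) via R1 from span(d,j), span(j,i)
round 2: derive span(e,j) via R1 from span(e,c), span(c,j)
round 2: derive span(i,b) via R1 from span(i,e), span(e,b)
round 2: derive span(i,c) via R1 from span(i,d), span(d,c)
round 2: derive span(i,j) via R1 from span(i,d), span(d,j)
round 2: derive span(j,d) via R1 from span(j,i), span(i,d)
round 2: derive span(j,e) via R1 from span(j,i), span(i,e)
round 3: derive span(c,c) via R1 from span(c,i), span(i,c)
round 3: derive span(c,d) via R1 from span(c,i), span(i,d)
round 3: derive span(c,e) via R1 from span(c,i), span(i,e)
round 3: derive span(d,d) via R1 from span(d,i), span(i,d)
round 3: derive span(d,e) via R1 from span(d,i), span(i,e)
round 3: derive span(e,d) via R1 from span(e,j), span(j,d)
round 3: derive span(e,e) via R1 from span(e,j), span(j,e)
round 3: derive span(e,i) via R1 from span(e,c), span(c,i)
round 3: derive span(i,i) via R1 from span(i,c), span(c,i)
round 3: derive span(j,b) via R1 from span(j,d), span(d,b)
round 3: derive span(j,c) via R1 from span(j,d), span(d,c)
round 3: derive span(j,j) via R1 from span(j,d), span(d,j)

yes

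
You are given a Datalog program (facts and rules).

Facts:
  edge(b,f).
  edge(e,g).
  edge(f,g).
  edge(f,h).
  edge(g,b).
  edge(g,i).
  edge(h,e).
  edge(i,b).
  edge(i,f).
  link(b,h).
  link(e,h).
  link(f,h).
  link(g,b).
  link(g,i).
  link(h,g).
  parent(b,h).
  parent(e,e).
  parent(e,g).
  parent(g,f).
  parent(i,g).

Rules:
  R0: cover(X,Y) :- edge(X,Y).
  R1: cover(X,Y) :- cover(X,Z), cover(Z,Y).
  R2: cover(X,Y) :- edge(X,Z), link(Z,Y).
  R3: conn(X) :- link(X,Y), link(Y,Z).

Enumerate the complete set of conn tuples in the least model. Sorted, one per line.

round 1: derive conn(b) via R3 from link(b,h), link(h,g)
round 1: derive conn(e) via R3 from link(e,h), link(h,g)
round 1: derive conn(f) via R3 from link(f,h), link(h,g)
round 1: derive conn(g) via R3 from link(g,b), link(b,h)
round 1: derive conn(h) via R3 from link(h,g), link(g,b)

conn(b)
conn(e)
conn(f)
conn(g)
conn(h)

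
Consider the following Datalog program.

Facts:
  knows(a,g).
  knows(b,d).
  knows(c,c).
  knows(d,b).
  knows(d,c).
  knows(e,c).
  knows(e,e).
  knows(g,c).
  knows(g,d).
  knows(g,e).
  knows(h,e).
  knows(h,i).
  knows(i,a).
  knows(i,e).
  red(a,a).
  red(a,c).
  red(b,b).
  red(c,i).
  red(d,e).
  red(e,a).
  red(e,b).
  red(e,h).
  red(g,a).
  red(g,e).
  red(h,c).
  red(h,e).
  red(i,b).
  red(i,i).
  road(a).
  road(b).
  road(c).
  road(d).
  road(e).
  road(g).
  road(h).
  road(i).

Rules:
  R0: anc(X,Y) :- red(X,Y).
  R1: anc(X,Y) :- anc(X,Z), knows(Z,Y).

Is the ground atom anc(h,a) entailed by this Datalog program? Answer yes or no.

no

round 1: derive anc(a,a) via R0 from red(a,a)
round 1: derive anc(a,c) via R0 from red(a,c)
round 1: derive anc(b,b) via R0 from red(b,b)
round 1: derive anc(c,i) via R0 from red(c,i)
round 1: derive anc(d,e) via R0 from red(d,e)
round 1: derive anc(e,a) via R0 from red(e,a)
round 1: derive anc(e,b) via R0 from red(e,b)
round 1: derive anc(e,h) via R0 from red(e,h)
round 1: derive anc(g,a) via R0 from red(g,a)
round 1: derive anc(g,e) via R0 from red(g,e)
round 1: derive anc(h,c) via R0 from red(h,c)
round 1: derive anc(h,e) via R0 from red(h,e)
round 1: derive anc(i,b) via R0 from red(i,b)
round 1: derive anc(i,i) via R0 from red(i,i)
round 2: derive anc(a,g) via R1 from anc(a,a), knows(a,g)
round 2: derive anc(b,d) via R1 from anc(b,b), knows(b,d)
round 2: derive anc(c,a) via R1 from anc(c,i), knows(i,a)
round 2: derive anc(c,e) via R1 from anc(c,i), knows(i,e)
round 2: derive anc(d,c) via R1 from anc(d,e), knows(e,c)
round 2: derive anc(e,d) via R1 from anc(e,b), knows(b,d)
round 2: derive anc(e,e) via R1 from anc(e,h), knows(h,e)
round 2: derive anc(e,g) via R1 from anc(e,a), knows(a,g)
round 2: derive anc(e,i) via R1 from anc(e,h), knows(h,i)
round 2: derive anc(g,c) via R1 from anc(g,e), knows(e,c)
round 2: derive anc(g,g) via R1 from anc(g,a), knows(a,g)
round 2: derive anc(i,a) via R1 from anc(i,i), knows(i,a)
round 2: derive anc(i,d) via R1 from anc(i,b), knows(b,d)
round 2: derive anc(i,e) via R1 from anc(i,i), knows(i,e)
round 3: derive anc(a,d) via R1 from anc(a,g), knows(g,d)
round 3: derive anc(a,e) via R1 from anc(a,g), knows(g,e)
round 3: derive anc(b,c) via R1 from anc(b,d), knows(d,c)
round 3: derive anc(c,c) via R1 from anc(c,e), knows(e,c)
round 3: derive anc(c,g) via R1 from anc(c,a), knows(a,g)
round 3: derive anc(e,c) via R1 from anc(e,d), knows(d,c)
round 3: derive anc(g,d) via R1 from anc(g,g), knows(g,d)
round 3: derive anc(i,c) via R1 from anc(i,d), knows(d,c)
round 3: derive anc(i,g) via R1 from anc(i,a), knows(a,g)
round 4: derive anc(a,b) via R1 from anc(a,d), knows(d,b)
round 4: derive anc(c,d) via R1 from anc(c,g), knows(g,d)
round 4: derive anc(g,b) via R1 from anc(g,d), knows(d,b)
round 5: derive anc(c,b) via R1 from anc(c,d), knows(d,b)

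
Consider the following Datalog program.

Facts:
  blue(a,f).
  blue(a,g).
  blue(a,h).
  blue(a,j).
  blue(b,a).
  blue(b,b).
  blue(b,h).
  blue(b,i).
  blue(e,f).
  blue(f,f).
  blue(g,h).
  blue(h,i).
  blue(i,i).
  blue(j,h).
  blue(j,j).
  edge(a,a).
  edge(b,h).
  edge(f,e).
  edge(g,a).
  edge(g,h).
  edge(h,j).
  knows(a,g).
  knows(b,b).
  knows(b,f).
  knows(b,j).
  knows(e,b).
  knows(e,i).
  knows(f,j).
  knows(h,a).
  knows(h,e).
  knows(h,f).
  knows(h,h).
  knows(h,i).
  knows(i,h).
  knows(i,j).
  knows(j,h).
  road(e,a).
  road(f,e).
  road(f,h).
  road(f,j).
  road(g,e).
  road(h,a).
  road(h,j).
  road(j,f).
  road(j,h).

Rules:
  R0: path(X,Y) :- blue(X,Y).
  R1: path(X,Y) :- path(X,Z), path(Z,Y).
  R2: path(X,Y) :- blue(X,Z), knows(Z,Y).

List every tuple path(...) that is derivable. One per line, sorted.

path(a,a)
path(a,e)
path(a,f)
path(a,g)
path(a,h)
path(a,i)
path(a,j)
path(b,a)
path(b,b)
path(b,e)
path(b,f)
path(b,g)
path(b,h)
path(b,i)
path(b,j)
path(e,a)
path(e,e)
path(e,f)
path(e,g)
path(e,h)
path(e,i)
path(e,j)
path(f,a)
path(f,e)
path(f,f)
path(f,g)
path(f,h)
path(f,i)
path(f,j)
path(g,a)
path(g,e)
path(g,f)
path(g,g)
path(g,h)
path(g,i)
path(g,j)
path(h,a)
path(h,e)
path(h,f)
path(h,g)
path(h,h)
path(h,i)
path(h,j)
path(i,a)
path(i,e)
path(i,f)
path(i,g)
path(i,h)
path(i,i)
path(i,j)
path(j,a)
path(j,e)
path(j,f)
path(j,g)
path(j,h)
path(j,i)
path(j,j)

round 1: derive path(a,f) via R0 from blue(a,f)
round 1: derive path(a,g) via R0 from blue(a,g)
round 1: derive path(a,h) via R0 from blue(a,h)
round 1: derive path(a,j) via R0 from blue(a,j)
round 1: derive path(b,a) via R0 from blue(b,a)
round 1: derive path(b,b) via R0 from blue(b,b)
round 1: derive path(b,h) via R0 from blue(b,h)
round 1: derive path(b,i) via R0 from blue(b,i)
round 1: derive path(e,f) via R0 from blue(e,f)
round 1: derive path(f,f) via R0 from blue(f,f)
round 1: derive path(g,h) via R0 from blue(g,h)
round 1: derive path(h,i) via R0 from blue(h,i)
round 1: derive path(i,i) via R0 from blue(i,i)
round 1: derive path(j,h) via R0 from blue(j,h)
round 1: derive path(j,j) via R0 from blue(j,j)
round 1: derive path(a,a) via R2 from blue(a,h), knows(h,a)
round 1: derive path(a,e) via R2 from blue(a,h), knows(h,e)
round 1: derive path(a,i) via R2 from blue(a,h), knows(h,i)
round 1: derive path(b,e) via R2 from blue(b,h), knows(h,e)
round 1: derive path(b,f) via R2 from blue(b,b), knows(b,f)
round 1: derive path(b,g) via R2 from blue(b,a), knows(a,g)
round 1: derive path(b,j) via R2 from blue(b,b), knows(b,j)
round 1: derive path(e,j) via R2 from blue(e,f), knows(f,j)
round 1: derive path(f,j) via R2 from blue(f,f), knows(f,j)
round 1: derive path(g,a) via R2 from blue(g,h), knows(h,a)
round 1: derive path(g,e) via R2 from blue(g,h), knows(h,e)
round 1: derive path(g,f) via R2 from blue(g,h), knows(h,f)
round 1: derive path(g,i) via R2 from blue(g,h), knows(h,i)
round 1: derive path(h,h) via R2 from blue(h,i), knows(i,h)
round 1: derive path(h,j) via R2 from blue(h,i), knows(i,j)
round 1: derive path(i,h) via R2 from blue(i,i), knows(i,h)
round 1: derive path(i,j) via R2 from blue(i,i), knows(i,j)
round 1: derive path(j,a) via R2 from blue(j,h), knows(h,a)
round 1: derive path(j,e) via R2 from blue(j,h), knows(h,e)
round 1: derive path(j,f) via R2 from blue(j,h), knows(h,f)
round 1: derive path(j,i) via R2 from blue(j,h), knows(h,i)
round 2: derive path(e,a) via R1 from path(e,j), path(j,a)
round 2: derive path(e,e) via R1 from path(e,j), path(j,e)
round 2: derive path(e,h) via R1 from path(e,j), path(j,h)
round 2: derive path(e,i) via R1 from path(e,j), path(j,i)
round 2: derive path(f,a) via R1 from path(f,j), path(j,a)
round 2: derive path(f,e) via R1 from path(f,j), path(j,e)
round 2: derive path(f,h) via R1 from path(f,j), path(j,h)
round 2: derive path(f,i) via R1 from path(f,j), path(j,i)
round 2: derive path(g,g) via R1 from path(g,a), path(a,g)
round 2: derive path(g,j) via R1 from path(g,a), path(a,j)
round 2: derive path(h,a) via R1 from path(h,j), path(j,a)
round 2: derive path(h,e) via R1 from path(h,j), path(j,e)
round 2: derive path(h,f) via R1 from path(h,j), path(j,f)
round 2: derive path(i,a) via R1 from path(i,j), path(j,a)
round 2: derive path(i,e) via R1 from path(i,j), path(j,e)
round 2: derive path(i,f) via R1 from path(i,j), path(j,f)
round 2: derive path(j,g) via R1 from path(j,a), path(a,g)
round 3: derive path(e,g) via R1 from path(e,a), path(a,g)
round 3: derive path(f,g) via R1 from path(f,a), path(a,g)
round 3: derive path(h,g) via R1 from path(h,a), path(a,g)
round 3: derive path(i,g) via R1 from path(i,a), path(a,g)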